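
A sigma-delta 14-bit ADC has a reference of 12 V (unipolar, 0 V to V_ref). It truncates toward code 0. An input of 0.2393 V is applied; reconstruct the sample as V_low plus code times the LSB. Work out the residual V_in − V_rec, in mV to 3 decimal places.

0.530 mV

One LSB is 12 V / 16384 = 0.732 mV.
(V_in − V_low)/LSB = (0.2393 − 0)/0.000732422 = 326.7243 → code 326 (floor).
Code 326 maps back to 0 + 326×0.000732422 V = 0.23876953 V.
Difference: 0.000530469 V → 0.530 mV.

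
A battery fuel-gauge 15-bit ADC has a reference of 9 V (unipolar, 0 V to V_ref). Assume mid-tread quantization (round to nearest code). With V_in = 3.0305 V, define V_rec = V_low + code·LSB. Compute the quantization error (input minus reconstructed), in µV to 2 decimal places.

LSB = 9/2^15 = 274.66 µV.
(V_in − V_low)/LSB = (3.0305 − 0)/0.000274658 = 11033.7138 → code 11034 (round).
V_rec = 0 + 11034·0.000274658 = 3.0305786 V.
Error = 3.0305 − 3.0305786 = -7.86133e-05 V = -78.61 µV.

-78.61 µV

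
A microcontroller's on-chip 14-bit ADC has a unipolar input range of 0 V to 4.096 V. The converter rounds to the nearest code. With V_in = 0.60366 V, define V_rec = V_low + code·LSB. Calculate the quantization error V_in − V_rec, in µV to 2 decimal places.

-90.00 µV

Step size: 4.096 V ÷ 2^14 = 250.00 µV.
(0.60366 − 0)/0.00025 = 2414.6400; round gives code 2415.
Code 2415 maps back to 0 + 2415×0.00025 V = 0.60375 V.
V_in − V_rec = -9e-05 V = -90.00 µV.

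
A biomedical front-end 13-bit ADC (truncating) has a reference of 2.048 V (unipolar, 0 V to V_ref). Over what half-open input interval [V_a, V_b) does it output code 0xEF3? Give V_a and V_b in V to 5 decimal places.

LSB = 2.048/2^13 = 250.00 µV.
Code 0xEF3 = 3827 decimal.
V_a = V_low + 3827·LSB = 0.95675 V; V_b = V_low + 3828·LSB = 0.957 V.

[0.95675 V, 0.95700 V)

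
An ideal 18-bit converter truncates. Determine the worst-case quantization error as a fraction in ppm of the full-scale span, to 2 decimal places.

Truncating → worst-case error = 1 LSB = V_FS/2^18, so 1e+06/262144 = 3.8147 ppm of full scale.

3.81 ppm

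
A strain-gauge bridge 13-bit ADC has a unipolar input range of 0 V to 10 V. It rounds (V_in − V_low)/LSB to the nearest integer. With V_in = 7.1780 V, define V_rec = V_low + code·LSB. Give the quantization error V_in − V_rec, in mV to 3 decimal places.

0.266 mV

LSB = 10/2^13 = 1.221 mV.
(V_in − V_low)/LSB = (7.1780 − 0)/0.0012207 = 5880.2176 → code 5880 (round).
Code 5880 maps back to 0 + 5880×0.0012207 V = 7.1777344 V.
Difference: 0.000265625 V → 0.266 mV.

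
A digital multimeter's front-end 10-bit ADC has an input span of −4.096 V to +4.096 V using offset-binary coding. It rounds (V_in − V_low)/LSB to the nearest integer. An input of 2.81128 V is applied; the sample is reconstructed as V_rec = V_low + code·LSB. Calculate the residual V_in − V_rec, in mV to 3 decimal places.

Step size: 8.192 V ÷ 2^10 = 8.000 mV.
Scaled input = 863.4100 LSBs, so code = 863.
Reconstructed: 2.808 V.
Difference: 0.00328 V → 3.280 mV.

3.280 mV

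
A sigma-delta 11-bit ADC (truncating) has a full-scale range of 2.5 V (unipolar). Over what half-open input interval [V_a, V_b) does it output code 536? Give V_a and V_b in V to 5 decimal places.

LSB = 2.5/2^11 = 1.221 mV.
V_a = V_low + 536·LSB = 0.654297 V; V_b = V_low + 537·LSB = 0.655518 V.

[0.65430 V, 0.65552 V)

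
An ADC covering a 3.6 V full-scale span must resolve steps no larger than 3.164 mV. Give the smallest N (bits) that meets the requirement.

Number of steps required ≥ 3.6 V / 3.164 mV = 1137.80.
Need 2^N ≥ 1137.80; 2^10 = 1024, 2^11 = 2048.
Minimum N = 11.

11 bits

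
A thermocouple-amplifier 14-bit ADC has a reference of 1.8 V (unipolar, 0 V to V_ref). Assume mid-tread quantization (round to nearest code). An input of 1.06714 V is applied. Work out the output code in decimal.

code 9713

LSB = 1.8 V / 16384 = 109.86 µV.
(V_in − V_low)/LSB = (1.06714 − 0) / 0.000109863 = 9713.345.
round(9713.345) = 9713.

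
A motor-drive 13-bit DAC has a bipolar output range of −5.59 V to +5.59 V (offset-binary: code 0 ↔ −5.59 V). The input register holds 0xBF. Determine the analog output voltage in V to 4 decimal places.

LSB = 11.18 V / 2^13 = 1.365 mV.
Code 0xBF = 191 decimal.
V_out = (−5.59) + 191 × 0.00136475 V = -5.32933 V.

-5.3293 V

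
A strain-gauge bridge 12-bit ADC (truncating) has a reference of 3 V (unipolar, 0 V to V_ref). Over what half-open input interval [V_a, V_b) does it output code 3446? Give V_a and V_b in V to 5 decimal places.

[2.52393 V, 2.52466 V)

LSB = 3/2^12 = 0.732 mV.
V_a = V_low + 3446·LSB = 2.52393 V; V_b = V_low + 3447·LSB = 2.52466 V.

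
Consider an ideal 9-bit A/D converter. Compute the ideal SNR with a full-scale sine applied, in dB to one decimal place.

SNR ≈ 6.02·N + 1.76 dB = 6.02·9 + 1.76 = 55.94 dB.

55.9 dB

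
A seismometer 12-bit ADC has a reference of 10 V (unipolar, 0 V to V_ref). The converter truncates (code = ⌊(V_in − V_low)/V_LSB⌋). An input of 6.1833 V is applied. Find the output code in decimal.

LSB = 10 V / 4096 = 2.441 mV.
(6.1833 − 0) / 0.00244141 = 2532.680 LSBs.
So the output code is 2532.

code 2532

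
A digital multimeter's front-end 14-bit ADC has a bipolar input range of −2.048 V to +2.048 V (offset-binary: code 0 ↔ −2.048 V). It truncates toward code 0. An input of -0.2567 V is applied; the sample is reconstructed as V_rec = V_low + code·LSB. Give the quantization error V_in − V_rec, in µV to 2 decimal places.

Step size: 4.096 V ÷ 2^14 = 250.00 µV.
(V_in − V_low)/LSB = (-0.2567 − (−2.048))/0.00025 = 7165.2000 → code 7165 (floor).
V_rec = (−2.048) + 7165·0.00025 = -0.25675 V.
V_in − V_rec = 5e-05 V = 50.00 µV.

50.00 µV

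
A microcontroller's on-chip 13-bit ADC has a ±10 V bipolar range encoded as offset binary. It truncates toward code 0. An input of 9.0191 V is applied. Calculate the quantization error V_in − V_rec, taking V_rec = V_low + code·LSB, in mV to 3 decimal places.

0.545 mV

One LSB is 20 V / 8192 = 2.441 mV.
(9.0191 − (−10))/0.00244141 = 7790.2234; ⌊·⌋ gives code 7790.
V_rec = (−10) + 7790·0.00244141 = 9.0185547 V.
Error = 9.0191 − 9.0185547 = 0.000545313 V = 0.545 mV.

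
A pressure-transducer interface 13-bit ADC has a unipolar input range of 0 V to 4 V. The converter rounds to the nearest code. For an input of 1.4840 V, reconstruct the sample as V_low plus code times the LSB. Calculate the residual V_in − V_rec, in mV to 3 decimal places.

One LSB is 4 V / 8192 = 488.28 µV.
(V_in − V_low)/LSB = (1.4840 − 0)/0.000488281 = 3039.2320 → code 3039 (round).
Reconstructed: 1.4838867 V.
V_in − V_rec = 0.000113281 V = 0.113 mV.

0.113 mV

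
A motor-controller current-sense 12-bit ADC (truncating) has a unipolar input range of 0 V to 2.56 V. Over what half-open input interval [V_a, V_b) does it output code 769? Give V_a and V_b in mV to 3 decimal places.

LSB = 2.56/2^12 = 0.625 mV.
V_a = V_low + 769·LSB = 0.480625 V; V_b = V_low + 770·LSB = 0.48125 V.

[480.625 mV, 481.250 mV)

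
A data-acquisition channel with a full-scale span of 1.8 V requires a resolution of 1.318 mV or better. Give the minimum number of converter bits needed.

11 bits

Number of steps required ≥ 1.8 V / 1.318 mV = 1365.71.
Need 2^N ≥ 1365.71; 2^10 = 1024, 2^11 = 2048.
Minimum N = 11.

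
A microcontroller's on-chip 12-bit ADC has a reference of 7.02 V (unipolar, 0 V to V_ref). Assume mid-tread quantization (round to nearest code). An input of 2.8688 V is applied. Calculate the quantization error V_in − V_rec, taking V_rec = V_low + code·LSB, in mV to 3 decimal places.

One LSB is 7.02 V / 4096 = 1.714 mV.
Scaled input = 1673.8753 LSBs, so code = 1674.
Reconstructed: 2.8690137 V.
Error = 2.8688 − 2.8690137 = -0.000213672 V = -0.214 mV.

-0.214 mV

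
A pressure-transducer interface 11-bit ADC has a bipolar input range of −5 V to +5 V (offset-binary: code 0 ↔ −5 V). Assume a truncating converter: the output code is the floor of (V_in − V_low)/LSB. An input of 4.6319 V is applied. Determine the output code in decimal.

Full-scale span = 10 V; LSB = 10/2^11 = 4.883 mV.
Input sits at 1972.613 steps above V_low.
So the output code is 1972.

code 1972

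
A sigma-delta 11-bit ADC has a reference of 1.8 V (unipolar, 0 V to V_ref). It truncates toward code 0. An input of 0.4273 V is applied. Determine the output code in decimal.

code 486

LSB = 1.8 V / 2048 = 0.879 mV.
(V_in − V_low)/LSB = (0.4273 − 0) / 0.000878906 = 486.172.
So the output code is 486.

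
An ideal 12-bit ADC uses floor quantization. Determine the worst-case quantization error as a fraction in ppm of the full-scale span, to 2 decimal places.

Truncating → worst-case error = 1 LSB = V_FS/2^12, so 1e+06/4096 = 244.141 ppm of full scale.

244.14 ppm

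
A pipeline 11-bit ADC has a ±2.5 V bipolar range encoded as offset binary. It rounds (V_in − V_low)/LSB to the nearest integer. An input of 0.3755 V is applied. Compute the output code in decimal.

code 1178

Full-scale span = 5 V; LSB = 5/2^11 = 2.441 mV.
(V_in − V_low)/LSB = (0.3755 − (−2.5)) / 0.00244141 = 1177.805.
Round → code 1178.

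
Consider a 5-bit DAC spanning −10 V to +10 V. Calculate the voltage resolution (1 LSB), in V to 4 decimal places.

0.6250 V

Full-scale span = 20 V.
LSB = 20 / 2^5 = 20 / 32 = 0.625 V = 0.6250 V.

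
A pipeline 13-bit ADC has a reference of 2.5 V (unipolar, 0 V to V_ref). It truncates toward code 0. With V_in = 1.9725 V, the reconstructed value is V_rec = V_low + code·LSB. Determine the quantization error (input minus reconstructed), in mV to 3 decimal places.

One LSB is 2.5 V / 8192 = 305.18 µV.
(V_in − V_low)/LSB = (1.9725 − 0)/0.000305176 = 6463.4880 → code 6463 (floor).
Reconstructed: 1.9723511 V.
V_in − V_rec = 0.000148926 V = 0.149 mV.

0.149 mV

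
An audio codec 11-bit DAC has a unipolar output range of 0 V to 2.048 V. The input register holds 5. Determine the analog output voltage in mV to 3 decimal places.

5.000 mV

LSB = 2.048 V / 2^11 = 1.000 mV.
V_out = 0 + 5 × 0.001 V = 0.005 V.
= 5.000 mV.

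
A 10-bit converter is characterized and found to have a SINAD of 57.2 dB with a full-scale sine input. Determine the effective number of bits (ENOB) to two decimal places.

ENOB = (SINAD − 1.76) / 6.02 = (57.2 − 1.76)/6.02 = 9.209.

9.21 bits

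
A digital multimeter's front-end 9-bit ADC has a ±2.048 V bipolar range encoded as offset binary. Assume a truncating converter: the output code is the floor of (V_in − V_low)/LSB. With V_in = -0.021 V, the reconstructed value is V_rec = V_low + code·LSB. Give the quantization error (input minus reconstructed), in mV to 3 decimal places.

One LSB is 4.096 V / 512 = 8.000 mV.
(-0.021 − (−2.048))/0.008 = 253.3750; ⌊·⌋ gives code 253.
V_rec = (−2.048) + 253·0.008 = -0.024 V.
Difference: 0.003 V → 3.000 mV.

3.000 mV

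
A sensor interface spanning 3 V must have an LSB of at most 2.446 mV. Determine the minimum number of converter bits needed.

11 bits

Number of steps required ≥ 3 V / 2.446 mV = 1226.49.
Need 2^N ≥ 1226.49; 2^10 = 1024, 2^11 = 2048.
Minimum N = 11.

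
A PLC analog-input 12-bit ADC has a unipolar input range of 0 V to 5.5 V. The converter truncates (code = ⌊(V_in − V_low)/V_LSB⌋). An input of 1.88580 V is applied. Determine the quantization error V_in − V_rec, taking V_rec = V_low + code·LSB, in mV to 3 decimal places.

0.546 mV

One LSB is 5.5 V / 4096 = 1.343 mV.
Scaled input = 1404.4067 LSBs, so code = 1404.
Code 1404 maps back to 0 + 1404×0.00134277 V = 1.8852539 V.
V_in − V_rec = 0.000546094 V = 0.546 mV.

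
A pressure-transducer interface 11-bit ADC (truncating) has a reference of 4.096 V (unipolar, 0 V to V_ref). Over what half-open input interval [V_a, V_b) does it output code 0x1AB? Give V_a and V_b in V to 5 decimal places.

LSB = 4.096/2^11 = 2.000 mV.
Code 0x1AB = 427 decimal.
V_a = V_low + 427·LSB = 0.854 V; V_b = V_low + 428·LSB = 0.856 V.

[0.85400 V, 0.85600 V)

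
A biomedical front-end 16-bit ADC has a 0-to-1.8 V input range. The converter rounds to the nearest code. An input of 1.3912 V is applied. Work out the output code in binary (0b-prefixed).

code 0b1100010111011100 (decimal 50652)

LSB = 1.8 V / 65536 = 27.47 µV.
(1.3912 − 0) / 2.74658e-05 = 50652.046 LSBs.
round(50652.046) = 50652.
In binary (0b-prefixed): 0b1100010111011100.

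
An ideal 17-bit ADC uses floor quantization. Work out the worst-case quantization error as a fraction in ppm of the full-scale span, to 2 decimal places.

Truncating → worst-case error = 1 LSB = V_FS/2^17, so 1e+06/131072 = 7.62939 ppm of full scale.

7.63 ppm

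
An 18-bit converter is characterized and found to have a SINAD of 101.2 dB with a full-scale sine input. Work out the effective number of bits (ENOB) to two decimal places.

16.52 bits

ENOB = (SINAD − 1.76) / 6.02 = (101.2 − 1.76)/6.02 = 16.518.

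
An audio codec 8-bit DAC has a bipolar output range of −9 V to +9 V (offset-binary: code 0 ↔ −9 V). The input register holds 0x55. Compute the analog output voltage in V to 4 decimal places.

-3.0234 V

LSB = 18 V / 2^8 = 70.312 mV.
Code 0x55 = 85 decimal.
V_out = (−9) + 85 × 0.0703125 V = -3.02344 V.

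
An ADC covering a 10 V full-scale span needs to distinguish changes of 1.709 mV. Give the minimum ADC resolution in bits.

Number of steps required ≥ 10 V / 1.709 mV = 5851.38.
Need 2^N ≥ 5851.38; 2^12 = 4096, 2^13 = 8192.
Minimum N = 13.

13 bits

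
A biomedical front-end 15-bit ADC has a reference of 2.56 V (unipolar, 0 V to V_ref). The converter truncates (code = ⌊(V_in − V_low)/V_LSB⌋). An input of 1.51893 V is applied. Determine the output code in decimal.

LSB = 2.56 V / 32768 = 78.12 µV.
(1.51893 − 0) / 7.8125e-05 = 19442.304 LSBs.
So the output code is 19442.

code 19442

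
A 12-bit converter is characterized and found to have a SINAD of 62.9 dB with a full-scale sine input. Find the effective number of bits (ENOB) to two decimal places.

ENOB = (SINAD − 1.76) / 6.02 = (62.9 − 1.76)/6.02 = 10.156.

10.16 bits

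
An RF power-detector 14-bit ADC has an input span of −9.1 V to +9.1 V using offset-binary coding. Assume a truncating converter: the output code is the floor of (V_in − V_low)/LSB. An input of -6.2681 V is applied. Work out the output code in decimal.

code 2549

LSB = 18.2 V / 16384 = 1.111 mV.
Input sits at 2549.332 steps above V_low.
Floor → code 2549.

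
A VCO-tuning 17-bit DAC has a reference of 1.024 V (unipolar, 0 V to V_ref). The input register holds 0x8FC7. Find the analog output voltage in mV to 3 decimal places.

287.555 mV

LSB = 1.024 V / 2^17 = 7.81 µV.
Code 0x8FC7 = 36807 decimal.
V_out = 0 + 36807 × 7.8125e-06 V = 0.287555 V.
= 287.555 mV.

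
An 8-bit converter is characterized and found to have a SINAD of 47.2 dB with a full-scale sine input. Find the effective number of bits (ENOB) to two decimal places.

7.55 bits

ENOB = (SINAD − 1.76) / 6.02 = (47.2 − 1.76)/6.02 = 7.548.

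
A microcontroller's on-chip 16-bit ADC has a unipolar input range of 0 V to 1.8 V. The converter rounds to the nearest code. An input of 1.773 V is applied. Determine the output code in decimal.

LSB = 1.8 V / 65536 = 27.47 µV.
Input sits at 64552.960 steps above V_low.
So the output code is 64553.

code 64553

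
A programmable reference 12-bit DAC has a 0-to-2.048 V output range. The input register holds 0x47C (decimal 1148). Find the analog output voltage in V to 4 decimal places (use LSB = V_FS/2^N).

LSB = 2.048 V / 2^12 = 0.500 mV.
Code 0x47C = 1148 decimal.
V_out = 0 + 1148 × 0.0005 V = 0.574 V.

0.5740 V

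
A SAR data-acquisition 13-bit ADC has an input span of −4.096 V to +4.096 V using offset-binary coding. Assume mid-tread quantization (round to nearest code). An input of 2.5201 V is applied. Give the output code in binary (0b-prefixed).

code 0b1100111011000 (decimal 6616)

Full-scale span = 8.192 V; LSB = 8.192/2^13 = 1.000 mV.
(2.5201 − (−4.096)) / 0.001 = 6616.100 LSBs.
Round → code 6616.
In binary (0b-prefixed): 0b1100111011000.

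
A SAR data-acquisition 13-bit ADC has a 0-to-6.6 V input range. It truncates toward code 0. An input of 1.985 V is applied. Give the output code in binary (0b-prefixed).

code 0b100110011111 (decimal 2463)

With 8192 levels over 6.6 V, one step is 0.806 mV.
Input sits at 2463.806 steps above V_low.
⌊·⌋(2463.806) = 2463.
In binary (0b-prefixed): 0b100110011111.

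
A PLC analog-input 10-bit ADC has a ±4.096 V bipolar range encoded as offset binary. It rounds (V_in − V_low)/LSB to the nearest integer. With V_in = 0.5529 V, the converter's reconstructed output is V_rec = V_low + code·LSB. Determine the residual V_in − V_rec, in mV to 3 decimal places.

Step size: 8.192 V ÷ 2^10 = 8.000 mV.
(0.5529 − (−4.096))/0.008 = 581.1125; round gives code 581.
Reconstructed: 0.552 V.
V_in − V_rec = 0.0009 V = 0.900 mV.

0.900 mV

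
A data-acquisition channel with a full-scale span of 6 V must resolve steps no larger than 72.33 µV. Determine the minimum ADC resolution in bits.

17 bits

Number of steps required ≥ 6 V / 72.33 µV = 82953.13.
Need 2^N ≥ 82953.13; 2^16 = 65536, 2^17 = 131072.
Minimum N = 17.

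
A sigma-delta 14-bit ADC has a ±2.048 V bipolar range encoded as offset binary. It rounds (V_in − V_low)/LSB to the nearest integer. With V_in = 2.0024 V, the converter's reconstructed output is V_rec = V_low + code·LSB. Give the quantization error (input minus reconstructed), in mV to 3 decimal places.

-0.100 mV

One LSB is 4.096 V / 16384 = 250.00 µV.
Scaled input = 16201.6000 LSBs, so code = 16202.
Code 16202 maps back to (−2.048) + 16202×0.00025 V = 2.0025 V.
Error = 2.0024 − 2.0025 = -0.0001 V = -0.100 mV.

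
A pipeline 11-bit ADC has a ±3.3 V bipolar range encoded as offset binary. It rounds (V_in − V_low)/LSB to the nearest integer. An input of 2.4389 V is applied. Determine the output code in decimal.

LSB = 6.6 V / 2048 = 3.223 mV.
(2.4389 − (−3.3)) / 0.00322266 = 1780.798 LSBs.
round(1780.798) = 1781.

code 1781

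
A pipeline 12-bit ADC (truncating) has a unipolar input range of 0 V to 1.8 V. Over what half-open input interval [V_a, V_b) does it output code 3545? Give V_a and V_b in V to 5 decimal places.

[1.55786 V, 1.55830 V)

LSB = 1.8/2^12 = 439.45 µV.
V_a = V_low + 3545·LSB = 1.55786 V; V_b = V_low + 3546·LSB = 1.5583 V.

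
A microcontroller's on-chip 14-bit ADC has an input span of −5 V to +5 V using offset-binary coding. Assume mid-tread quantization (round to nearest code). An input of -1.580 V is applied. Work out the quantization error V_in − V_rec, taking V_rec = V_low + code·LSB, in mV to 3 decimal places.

0.200 mV

One LSB is 10 V / 16384 = 0.610 mV.
(-1.580 − (−5))/0.000610352 = 5603.3280; round gives code 5603.
Code 5603 maps back to (−5) + 5603×0.000610352 V = -1.5802002 V.
V_in − V_rec = 0.000200195 V = 0.200 mV.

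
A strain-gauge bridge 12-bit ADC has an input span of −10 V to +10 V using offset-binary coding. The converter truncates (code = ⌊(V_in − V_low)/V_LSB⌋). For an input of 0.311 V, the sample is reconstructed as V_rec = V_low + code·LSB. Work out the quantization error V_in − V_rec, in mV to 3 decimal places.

3.383 mV

One LSB is 20 V / 4096 = 4.883 mV.
(V_in − V_low)/LSB = (0.311 − (−10))/0.00488281 = 2111.6928 → code 2111 (floor).
V_rec = (−10) + 2111·0.00488281 = 0.30761719 V.
Error = 0.311 − 0.30761719 = 0.00338281 V = 3.383 mV.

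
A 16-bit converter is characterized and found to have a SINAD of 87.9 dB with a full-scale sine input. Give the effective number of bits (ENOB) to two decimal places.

14.31 bits

ENOB = (SINAD − 1.76) / 6.02 = (87.9 − 1.76)/6.02 = 14.309.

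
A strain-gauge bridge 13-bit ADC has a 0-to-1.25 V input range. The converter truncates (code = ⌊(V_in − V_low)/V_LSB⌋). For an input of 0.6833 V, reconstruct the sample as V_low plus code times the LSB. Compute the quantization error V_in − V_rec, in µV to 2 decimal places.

LSB = 1.25/2^13 = 152.59 µV.
Scaled input = 4478.0749 LSBs, so code = 4478.
V_rec = 0 + 4478·0.000152588 = 0.68328857 V.
Difference: 1.14258e-05 V → 11.43 µV.

11.43 µV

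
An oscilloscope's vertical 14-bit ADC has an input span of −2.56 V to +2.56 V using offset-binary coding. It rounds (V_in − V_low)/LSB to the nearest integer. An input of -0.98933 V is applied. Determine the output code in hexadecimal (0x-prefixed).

code 0x13A2 (decimal 5026)

Full-scale span = 5.12 V; LSB = 5.12/2^14 = 312.50 µV.
Input sits at 5026.144 steps above V_low.
So the output code is 5026.
In hexadecimal (0x-prefixed): 0x13A2.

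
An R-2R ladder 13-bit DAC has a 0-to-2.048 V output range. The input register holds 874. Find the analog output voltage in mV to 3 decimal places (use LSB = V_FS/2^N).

218.500 mV

LSB = 2.048 V / 2^13 = 250.00 µV.
V_out = 0 + 874 × 0.00025 V = 0.2185 V.
= 218.500 mV.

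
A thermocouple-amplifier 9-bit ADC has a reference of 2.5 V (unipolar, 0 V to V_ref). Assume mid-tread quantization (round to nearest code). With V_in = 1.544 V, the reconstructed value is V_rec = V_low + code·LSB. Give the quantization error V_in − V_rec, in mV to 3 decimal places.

1.031 mV

One LSB is 2.5 V / 512 = 4.883 mV.
(V_in − V_low)/LSB = (1.544 − 0)/0.00488281 = 316.2112 → code 316 (round).
Code 316 maps back to 0 + 316×0.00488281 V = 1.5429688 V.
V_in − V_rec = 0.00103125 V = 1.031 mV.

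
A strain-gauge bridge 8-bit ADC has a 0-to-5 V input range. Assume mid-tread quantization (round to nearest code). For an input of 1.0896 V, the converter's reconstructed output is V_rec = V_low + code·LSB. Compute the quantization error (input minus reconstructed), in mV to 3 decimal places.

-4.150 mV

LSB = 5/2^8 = 19.531 mV.
(1.0896 − 0)/0.0195312 = 55.7875; round gives code 56.
Reconstructed: 1.09375 V.
Error = 1.0896 − 1.09375 = -0.00415 V = -4.150 mV.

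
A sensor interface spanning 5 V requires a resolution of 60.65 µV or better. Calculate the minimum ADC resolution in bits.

17 bits

Number of steps required ≥ 5 V / 60.65 µV = 82440.23.
Need 2^N ≥ 82440.23; 2^16 = 65536, 2^17 = 131072.
Minimum N = 17.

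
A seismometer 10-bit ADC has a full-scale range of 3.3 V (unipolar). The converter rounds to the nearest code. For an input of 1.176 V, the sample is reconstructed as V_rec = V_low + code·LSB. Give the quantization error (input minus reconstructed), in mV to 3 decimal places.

-0.270 mV

Step size: 3.3 V ÷ 2^10 = 3.223 mV.
(V_in − V_low)/LSB = (1.176 − 0)/0.00322266 = 364.9164 → code 365 (round).
V_rec = 0 + 365·0.00322266 = 1.1762695 V.
Error = 1.176 − 1.1762695 = -0.000269531 V = -0.270 mV.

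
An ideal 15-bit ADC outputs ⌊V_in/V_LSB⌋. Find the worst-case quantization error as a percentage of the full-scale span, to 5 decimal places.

0.00305 %

Truncating → worst-case error = 1 LSB = V_FS/2^15, so 100/32768 = 0.00305176 % of full scale.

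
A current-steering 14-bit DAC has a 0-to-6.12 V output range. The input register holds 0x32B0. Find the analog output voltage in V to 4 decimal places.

LSB = 6.12 V / 2^14 = 373.54 µV.
Code 0x32B0 = 12976 decimal.
V_out = 0 + 12976 × 0.000373535 V = 4.84699 V.

4.8470 V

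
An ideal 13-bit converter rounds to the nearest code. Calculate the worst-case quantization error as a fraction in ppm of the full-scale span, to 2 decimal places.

Rounding → worst-case error = ½ LSB = V_FS/2^14, so 1e+06/16384 = 61.0352 ppm of full scale.

61.04 ppm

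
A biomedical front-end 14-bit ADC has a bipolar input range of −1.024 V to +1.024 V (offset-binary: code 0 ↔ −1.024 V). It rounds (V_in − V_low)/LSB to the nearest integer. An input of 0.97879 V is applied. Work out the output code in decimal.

code 16022

With 16384 levels over 2.048 V, one step is 125.00 µV.
(V_in − V_low)/LSB = (0.97879 − (−1.024)) / 0.000125 = 16022.320.
Round → code 16022.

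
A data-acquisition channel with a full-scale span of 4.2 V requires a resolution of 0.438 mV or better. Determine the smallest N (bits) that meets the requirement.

14 bits

Number of steps required ≥ 4.2 V / 0.438 mV = 9589.04.
Need 2^N ≥ 9589.04; 2^13 = 8192, 2^14 = 16384.
Minimum N = 14.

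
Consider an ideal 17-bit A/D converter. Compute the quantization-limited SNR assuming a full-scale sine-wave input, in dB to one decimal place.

SNR ≈ 6.02·N + 1.76 dB = 6.02·17 + 1.76 = 104.10 dB.

104.1 dB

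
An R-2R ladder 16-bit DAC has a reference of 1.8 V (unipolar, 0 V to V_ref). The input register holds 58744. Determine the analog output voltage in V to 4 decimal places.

LSB = 1.8 V / 2^16 = 27.47 µV.
V_out = 0 + 58744 × 2.74658e-05 V = 1.61345 V.

1.6135 V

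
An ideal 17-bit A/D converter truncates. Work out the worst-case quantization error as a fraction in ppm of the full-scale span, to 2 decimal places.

Truncating → worst-case error = 1 LSB = V_FS/2^17, so 1e+06/131072 = 7.62939 ppm of full scale.

7.63 ppm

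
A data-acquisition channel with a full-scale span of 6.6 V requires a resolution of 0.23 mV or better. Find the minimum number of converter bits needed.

Number of steps required ≥ 6.6 V / 0.23 mV = 28695.65.
Need 2^N ≥ 28695.65; 2^14 = 16384, 2^15 = 32768.
Minimum N = 15.

15 bits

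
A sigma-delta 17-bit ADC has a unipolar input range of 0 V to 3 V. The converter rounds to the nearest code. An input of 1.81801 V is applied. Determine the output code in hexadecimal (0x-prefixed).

code 0x13646 (decimal 79430)

LSB = 3 V / 131072 = 22.89 µV.
(V_in − V_low)/LSB = (1.81801 − 0) / 2.28882e-05 = 79430.069.
Round → code 79430.
In hexadecimal (0x-prefixed): 0x13646.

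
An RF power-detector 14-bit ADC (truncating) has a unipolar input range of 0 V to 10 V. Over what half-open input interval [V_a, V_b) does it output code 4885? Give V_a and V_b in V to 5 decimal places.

LSB = 10/2^14 = 0.610 mV.
V_a = V_low + 4885·LSB = 2.98157 V; V_b = V_low + 4886·LSB = 2.98218 V.

[2.98157 V, 2.98218 V)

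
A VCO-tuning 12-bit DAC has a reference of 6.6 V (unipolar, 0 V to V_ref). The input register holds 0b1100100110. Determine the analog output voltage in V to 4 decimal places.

LSB = 6.6 V / 2^12 = 1.611 mV.
Code 0b1100100110 = 806 decimal.
V_out = 0 + 806 × 0.00161133 V = 1.29873 V.

1.2987 V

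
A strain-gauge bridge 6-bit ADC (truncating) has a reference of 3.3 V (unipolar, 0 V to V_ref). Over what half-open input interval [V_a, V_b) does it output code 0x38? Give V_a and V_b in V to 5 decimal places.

LSB = 3.3/2^6 = 51.562 mV.
Code 0x38 = 56 decimal.
V_a = V_low + 56·LSB = 2.8875 V; V_b = V_low + 57·LSB = 2.93906 V.

[2.88750 V, 2.93906 V)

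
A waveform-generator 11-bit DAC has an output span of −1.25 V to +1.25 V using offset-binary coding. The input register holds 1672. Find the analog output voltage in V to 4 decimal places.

0.7910 V

LSB = 2.5 V / 2^11 = 1.221 mV.
V_out = (−1.25) + 1672 × 0.0012207 V = 0.791016 V.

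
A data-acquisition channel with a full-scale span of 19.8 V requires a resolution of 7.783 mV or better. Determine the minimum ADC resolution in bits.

Number of steps required ≥ 19.8 V / 7.783 mV = 2544.01.
Need 2^N ≥ 2544.01; 2^11 = 2048, 2^12 = 4096.
Minimum N = 12.

12 bits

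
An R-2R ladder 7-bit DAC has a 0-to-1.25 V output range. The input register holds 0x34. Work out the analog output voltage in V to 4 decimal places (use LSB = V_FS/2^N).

LSB = 1.25 V / 2^7 = 9.766 mV.
Code 0x34 = 52 decimal.
V_out = 0 + 52 × 0.00976562 V = 0.507812 V.

0.5078 V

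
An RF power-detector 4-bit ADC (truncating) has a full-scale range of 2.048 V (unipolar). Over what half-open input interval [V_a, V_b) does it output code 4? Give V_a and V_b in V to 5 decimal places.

LSB = 2.048/2^4 = 128.000 mV.
V_a = V_low + 4·LSB = 0.512 V; V_b = V_low + 5·LSB = 0.64 V.

[0.51200 V, 0.64000 V)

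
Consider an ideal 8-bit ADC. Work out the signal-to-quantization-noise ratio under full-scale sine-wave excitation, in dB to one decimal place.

SNR ≈ 6.02·N + 1.76 dB = 6.02·8 + 1.76 = 49.92 dB.

49.9 dB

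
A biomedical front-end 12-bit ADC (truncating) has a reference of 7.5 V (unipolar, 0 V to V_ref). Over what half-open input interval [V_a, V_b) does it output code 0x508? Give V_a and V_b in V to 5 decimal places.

LSB = 7.5/2^12 = 1.831 mV.
Code 0x508 = 1288 decimal.
V_a = V_low + 1288·LSB = 2.3584 V; V_b = V_low + 1289·LSB = 2.36023 V.

[2.35840 V, 2.36023 V)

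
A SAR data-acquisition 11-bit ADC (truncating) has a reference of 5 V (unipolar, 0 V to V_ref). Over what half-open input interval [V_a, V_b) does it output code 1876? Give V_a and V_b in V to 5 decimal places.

LSB = 5/2^11 = 2.441 mV.
V_a = V_low + 1876·LSB = 4.58008 V; V_b = V_low + 1877·LSB = 4.58252 V.

[4.58008 V, 4.58252 V)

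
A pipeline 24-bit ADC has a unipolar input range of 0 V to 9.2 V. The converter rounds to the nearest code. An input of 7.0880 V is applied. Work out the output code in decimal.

Full-scale span = 9.2 V; LSB = 9.2/2^24 = 0.55 µV.
Input sits at 12925750.762 steps above V_low.
round(12925750.762) = 12925751.

code 12925751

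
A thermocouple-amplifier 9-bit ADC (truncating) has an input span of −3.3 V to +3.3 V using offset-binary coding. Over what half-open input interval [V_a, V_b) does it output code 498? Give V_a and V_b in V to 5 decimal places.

[3.11953 V, 3.13242 V)

LSB = 6.6/2^9 = 12.891 mV.
V_a = V_low + 498·LSB = 3.11953 V; V_b = V_low + 499·LSB = 3.13242 V.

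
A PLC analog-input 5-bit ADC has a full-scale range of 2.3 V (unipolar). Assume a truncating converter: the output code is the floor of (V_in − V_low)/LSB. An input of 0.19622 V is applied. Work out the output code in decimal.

LSB = 2.3 V / 32 = 71.875 mV.
(0.19622 − 0) / 0.071875 = 2.730 LSBs.
So the output code is 2.

code 2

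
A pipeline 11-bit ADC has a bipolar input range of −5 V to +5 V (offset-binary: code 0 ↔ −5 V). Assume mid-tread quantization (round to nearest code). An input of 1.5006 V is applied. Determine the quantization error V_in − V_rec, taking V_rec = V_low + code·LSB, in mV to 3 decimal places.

1.577 mV

LSB = 10/2^11 = 4.883 mV.
(V_in − V_low)/LSB = (1.5006 − (−5))/0.00488281 = 1331.3229 → code 1331 (round).
Reconstructed: 1.4990234 V.
Error = 1.5006 − 1.4990234 = 0.00157656 V = 1.577 mV.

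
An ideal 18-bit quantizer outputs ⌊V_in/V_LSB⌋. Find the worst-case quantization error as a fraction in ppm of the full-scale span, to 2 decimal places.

3.81 ppm

Truncating → worst-case error = 1 LSB = V_FS/2^18, so 1e+06/262144 = 3.8147 ppm of full scale.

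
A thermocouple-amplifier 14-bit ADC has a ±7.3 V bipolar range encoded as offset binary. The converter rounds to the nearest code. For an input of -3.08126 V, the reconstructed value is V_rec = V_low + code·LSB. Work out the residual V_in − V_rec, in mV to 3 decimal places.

Step size: 14.6 V ÷ 2^14 = 0.891 mV.
Scaled input = 4734.2354 LSBs, so code = 4734.
V_rec = (−7.3) + 4734·0.000891113 = -3.0814697 V.
Error = -3.08126 − (−3.0814697) = 0.000209727 V = 0.210 mV.

0.210 mV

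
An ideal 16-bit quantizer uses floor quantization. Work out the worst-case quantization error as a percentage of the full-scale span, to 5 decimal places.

0.00153 %

Truncating → worst-case error = 1 LSB = V_FS/2^16, so 100/65536 = 0.00152588 % of full scale.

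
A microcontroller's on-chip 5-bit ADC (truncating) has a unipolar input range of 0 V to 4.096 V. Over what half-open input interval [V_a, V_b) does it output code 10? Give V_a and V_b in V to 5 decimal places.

LSB = 4.096/2^5 = 128.000 mV.
V_a = V_low + 10·LSB = 1.28 V; V_b = V_low + 11·LSB = 1.408 V.

[1.28000 V, 1.40800 V)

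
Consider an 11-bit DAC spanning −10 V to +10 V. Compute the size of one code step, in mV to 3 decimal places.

9.766 mV

Full-scale span = 20 V.
LSB = 20 / 2^11 = 20 / 2048 = 0.00976562 V = 9.766 mV.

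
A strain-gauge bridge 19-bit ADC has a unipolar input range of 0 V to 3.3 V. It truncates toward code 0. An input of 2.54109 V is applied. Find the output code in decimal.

code 403716

With 524288 levels over 3.3 V, one step is 6.29 µV.
(2.54109 − 0) / 6.29425e-06 = 403716.059 LSBs.
⌊·⌋(403716.059) = 403716.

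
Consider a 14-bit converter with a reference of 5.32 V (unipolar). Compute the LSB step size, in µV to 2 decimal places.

324.71 µV

Full-scale span = 5.32 V.
LSB = 5.32 / 2^14 = 5.32 / 16384 = 0.000324707 V = 324.71 µV.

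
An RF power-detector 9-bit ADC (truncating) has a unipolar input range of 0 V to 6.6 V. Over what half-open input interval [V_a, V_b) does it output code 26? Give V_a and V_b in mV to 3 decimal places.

[335.156 mV, 348.047 mV)

LSB = 6.6/2^9 = 12.891 mV.
V_a = V_low + 26·LSB = 0.335156 V; V_b = V_low + 27·LSB = 0.348047 V.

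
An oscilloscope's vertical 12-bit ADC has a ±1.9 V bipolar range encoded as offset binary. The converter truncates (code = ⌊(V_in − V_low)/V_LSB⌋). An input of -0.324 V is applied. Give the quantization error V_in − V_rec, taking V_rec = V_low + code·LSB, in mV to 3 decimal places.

LSB = 3.8/2^12 = 0.928 mV.
Scaled input = 1698.7621 LSBs, so code = 1698.
V_rec = (−1.9) + 1698·0.000927734 = -0.32470703 V.
Difference: 0.000707031 V → 0.707 mV.

0.707 mV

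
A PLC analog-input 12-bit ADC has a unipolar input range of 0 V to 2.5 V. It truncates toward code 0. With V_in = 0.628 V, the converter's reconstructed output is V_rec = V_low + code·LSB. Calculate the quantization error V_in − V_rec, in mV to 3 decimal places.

LSB = 2.5/2^12 = 0.610 mV.
Scaled input = 1028.9152 LSBs, so code = 1028.
V_rec = 0 + 1028·0.000610352 = 0.62744141 V.
Error = 0.628 − 0.62744141 = 0.000558594 V = 0.559 mV.

0.559 mV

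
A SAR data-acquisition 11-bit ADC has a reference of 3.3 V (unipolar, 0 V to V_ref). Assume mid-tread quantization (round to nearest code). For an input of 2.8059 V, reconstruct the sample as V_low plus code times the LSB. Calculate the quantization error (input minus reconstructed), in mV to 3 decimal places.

0.578 mV

Step size: 3.3 V ÷ 2^11 = 1.611 mV.
Scaled input = 1741.3585 LSBs, so code = 1741.
Reconstructed: 2.8053223 V.
V_in − V_rec = 0.000577734 V = 0.578 mV.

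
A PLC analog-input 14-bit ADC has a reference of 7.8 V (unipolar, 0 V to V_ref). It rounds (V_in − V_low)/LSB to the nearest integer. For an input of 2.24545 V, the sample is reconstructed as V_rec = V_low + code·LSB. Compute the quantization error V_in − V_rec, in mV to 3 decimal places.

LSB = 7.8/2^14 = 476.07 µV.
(V_in − V_low)/LSB = (2.24545 − 0)/0.000476074 = 4716.5965 → code 4717 (round).
Reconstructed: 2.2456421 V.
V_in − V_rec = -0.00019209 V = -0.192 mV.

-0.192 mV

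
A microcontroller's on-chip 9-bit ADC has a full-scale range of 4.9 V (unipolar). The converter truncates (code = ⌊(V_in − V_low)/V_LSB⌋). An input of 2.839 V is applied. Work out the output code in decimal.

code 296

LSB = 4.9 V / 512 = 9.570 mV.
(V_in − V_low)/LSB = (2.839 − 0) / 0.00957031 = 296.647.
Floor → code 296.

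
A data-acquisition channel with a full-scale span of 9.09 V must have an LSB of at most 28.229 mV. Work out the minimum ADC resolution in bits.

9 bits

Number of steps required ≥ 9.09 V / 28.229 mV = 322.01.
Need 2^N ≥ 322.01; 2^8 = 256, 2^9 = 512.
Minimum N = 9.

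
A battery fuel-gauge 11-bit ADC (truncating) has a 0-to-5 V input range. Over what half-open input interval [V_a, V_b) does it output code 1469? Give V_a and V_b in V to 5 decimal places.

[3.58643 V, 3.58887 V)

LSB = 5/2^11 = 2.441 mV.
V_a = V_low + 1469·LSB = 3.58643 V; V_b = V_low + 1470·LSB = 3.58887 V.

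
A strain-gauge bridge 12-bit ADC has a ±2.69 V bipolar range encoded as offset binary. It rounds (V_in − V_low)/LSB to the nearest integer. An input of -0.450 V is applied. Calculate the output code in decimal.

code 1705

Full-scale span = 5.38 V; LSB = 5.38/2^12 = 1.313 mV.
Input sits at 1705.398 steps above V_low.
So the output code is 1705.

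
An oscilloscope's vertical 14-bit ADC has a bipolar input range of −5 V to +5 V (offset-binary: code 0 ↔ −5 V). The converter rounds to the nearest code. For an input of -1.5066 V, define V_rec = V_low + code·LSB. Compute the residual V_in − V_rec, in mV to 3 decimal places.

-0.252 mV

Step size: 10 V ÷ 2^14 = 0.610 mV.
(-1.5066 − (−5))/0.000610352 = 5723.5866; round gives code 5724.
V_rec = (−5) + 5724·0.000610352 = -1.5063477 V.
Difference: -0.000252344 V → -0.252 mV.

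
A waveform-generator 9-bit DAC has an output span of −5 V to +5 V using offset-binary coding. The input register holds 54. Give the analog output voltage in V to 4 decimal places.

LSB = 10 V / 2^9 = 19.531 mV.
V_out = (−5) + 54 × 0.0195312 V = -3.94531 V.

-3.9453 V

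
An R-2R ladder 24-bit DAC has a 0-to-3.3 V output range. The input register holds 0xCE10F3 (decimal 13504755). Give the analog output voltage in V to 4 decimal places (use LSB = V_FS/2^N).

2.6563 V

LSB = 3.3 V / 2^24 = 0.20 µV.
Code 0xCE10F3 = 13504755 decimal.
V_out = 0 + 13504755 × 1.96695e-07 V = 2.65632 V.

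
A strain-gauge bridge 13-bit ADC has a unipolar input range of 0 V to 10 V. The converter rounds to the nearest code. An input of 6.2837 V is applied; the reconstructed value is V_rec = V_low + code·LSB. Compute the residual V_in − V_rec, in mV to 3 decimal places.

-0.480 mV

LSB = 10/2^13 = 1.221 mV.
(V_in − V_low)/LSB = (6.2837 − 0)/0.0012207 = 5147.6070 → code 5148 (round).
Code 5148 maps back to 0 + 5148×0.0012207 V = 6.2841797 V.
Difference: -0.000479688 V → -0.480 mV.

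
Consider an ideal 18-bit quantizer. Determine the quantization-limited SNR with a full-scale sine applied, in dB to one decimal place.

SNR ≈ 6.02·N + 1.76 dB = 6.02·18 + 1.76 = 110.12 dB.

110.1 dB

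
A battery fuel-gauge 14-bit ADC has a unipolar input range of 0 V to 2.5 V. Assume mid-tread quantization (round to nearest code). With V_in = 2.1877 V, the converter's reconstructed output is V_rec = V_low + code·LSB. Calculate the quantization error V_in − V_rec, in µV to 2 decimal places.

Step size: 2.5 V ÷ 2^14 = 152.59 µV.
(V_in − V_low)/LSB = (2.1877 − 0)/0.000152588 = 14337.3107 → code 14337 (round).
Reconstructed: 2.1876526 V.
Error = 2.1877 − 2.1876526 = 4.74121e-05 V = 47.41 µV.

47.41 µV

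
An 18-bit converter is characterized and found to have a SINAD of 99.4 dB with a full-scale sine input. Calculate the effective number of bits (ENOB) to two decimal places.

16.22 bits

ENOB = (SINAD − 1.76) / 6.02 = (99.4 − 1.76)/6.02 = 16.219.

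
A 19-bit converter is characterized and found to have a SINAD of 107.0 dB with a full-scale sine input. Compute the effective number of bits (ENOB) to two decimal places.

17.48 bits

ENOB = (SINAD − 1.76) / 6.02 = (107.0 − 1.76)/6.02 = 17.482.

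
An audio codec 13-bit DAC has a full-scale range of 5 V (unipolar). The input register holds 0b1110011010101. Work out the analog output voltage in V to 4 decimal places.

4.5050 V

LSB = 5 V / 2^13 = 0.610 mV.
Code 0b1110011010101 = 7381 decimal.
V_out = 0 + 7381 × 0.000610352 V = 4.505 V.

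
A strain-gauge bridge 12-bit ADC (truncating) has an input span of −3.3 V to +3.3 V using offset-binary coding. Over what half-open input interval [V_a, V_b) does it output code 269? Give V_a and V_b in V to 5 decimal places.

LSB = 6.6/2^12 = 1.611 mV.
V_a = V_low + 269·LSB = -2.86655 V; V_b = V_low + 270·LSB = -2.86494 V.

[-2.86655 V, -2.86494 V)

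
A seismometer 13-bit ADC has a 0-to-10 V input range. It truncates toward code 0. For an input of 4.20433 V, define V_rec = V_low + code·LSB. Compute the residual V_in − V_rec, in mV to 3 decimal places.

0.228 mV

LSB = 10/2^13 = 1.221 mV.
(4.20433 − 0)/0.0012207 = 3444.1871; ⌊·⌋ gives code 3444.
Code 3444 maps back to 0 + 3444×0.0012207 V = 4.2041016 V.
Error = 4.20433 − 4.2041016 = 0.000228437 V = 0.228 mV.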